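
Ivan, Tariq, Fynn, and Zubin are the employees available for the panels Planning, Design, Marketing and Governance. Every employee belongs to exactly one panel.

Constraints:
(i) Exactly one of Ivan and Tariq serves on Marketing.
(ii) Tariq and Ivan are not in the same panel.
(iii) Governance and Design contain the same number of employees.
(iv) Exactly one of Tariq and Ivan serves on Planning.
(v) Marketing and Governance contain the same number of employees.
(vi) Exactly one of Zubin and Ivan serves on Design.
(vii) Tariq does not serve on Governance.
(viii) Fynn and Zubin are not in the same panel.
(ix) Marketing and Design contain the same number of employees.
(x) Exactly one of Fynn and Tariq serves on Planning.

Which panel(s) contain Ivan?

Ivan: Marketing

From (vii): Tariq ∉ Governance.
Suppose Ivan ∈ Planning: no assignment then satisfies all the clues, so Ivan ∉ Planning.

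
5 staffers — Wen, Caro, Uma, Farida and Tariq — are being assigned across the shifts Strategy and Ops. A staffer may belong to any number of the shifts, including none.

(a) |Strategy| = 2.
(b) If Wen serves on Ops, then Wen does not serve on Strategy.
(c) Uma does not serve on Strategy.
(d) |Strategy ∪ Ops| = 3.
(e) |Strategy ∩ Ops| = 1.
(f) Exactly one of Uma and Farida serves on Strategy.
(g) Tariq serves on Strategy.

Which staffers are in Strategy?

Strategy = {Farida, Tariq}

From (c): Uma ∉ Strategy.
From (g): Tariq ∈ Strategy.
(f) (exactly one): Farida ∈ Strategy.
(a): Strategy already has 2, so the rest are out.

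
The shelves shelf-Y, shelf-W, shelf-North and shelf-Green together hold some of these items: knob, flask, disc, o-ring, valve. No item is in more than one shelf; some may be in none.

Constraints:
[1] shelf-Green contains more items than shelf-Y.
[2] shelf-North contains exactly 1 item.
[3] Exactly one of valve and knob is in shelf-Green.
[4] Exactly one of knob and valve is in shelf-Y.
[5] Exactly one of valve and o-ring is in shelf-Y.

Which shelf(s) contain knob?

knob: shelf-Green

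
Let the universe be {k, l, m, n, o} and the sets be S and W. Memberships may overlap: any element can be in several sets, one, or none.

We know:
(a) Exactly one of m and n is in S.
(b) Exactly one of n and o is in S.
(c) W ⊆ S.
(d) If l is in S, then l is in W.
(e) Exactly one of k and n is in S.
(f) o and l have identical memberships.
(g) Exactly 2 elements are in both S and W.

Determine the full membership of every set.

S = {k, l, m, o}; W = {l, o}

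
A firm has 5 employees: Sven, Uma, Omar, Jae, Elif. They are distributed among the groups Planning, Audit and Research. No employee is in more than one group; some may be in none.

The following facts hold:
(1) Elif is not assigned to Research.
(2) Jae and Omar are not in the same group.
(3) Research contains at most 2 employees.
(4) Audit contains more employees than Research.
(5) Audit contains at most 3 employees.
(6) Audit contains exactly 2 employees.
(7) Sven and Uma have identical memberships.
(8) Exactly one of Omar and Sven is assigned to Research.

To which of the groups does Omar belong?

Omar: Research

From (1): Elif ∉ Research.
Suppose Omar ∈ Planning: no assignment then satisfies all the clues, so Omar ∉ Planning.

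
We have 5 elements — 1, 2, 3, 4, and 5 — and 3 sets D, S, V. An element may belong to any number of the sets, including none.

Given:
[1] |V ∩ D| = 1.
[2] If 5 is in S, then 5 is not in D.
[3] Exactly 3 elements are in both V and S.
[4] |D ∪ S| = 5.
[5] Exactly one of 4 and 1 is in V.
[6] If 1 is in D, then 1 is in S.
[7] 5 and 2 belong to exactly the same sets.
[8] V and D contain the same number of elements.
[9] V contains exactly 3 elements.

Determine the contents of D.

D = {1, 3, 4}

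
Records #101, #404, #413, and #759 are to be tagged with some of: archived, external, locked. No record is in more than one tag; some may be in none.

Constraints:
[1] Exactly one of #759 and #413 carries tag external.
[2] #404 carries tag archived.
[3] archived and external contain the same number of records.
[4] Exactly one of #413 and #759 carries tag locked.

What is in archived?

From (2): #404 ∈ archived.
Suppose #101 ∈ archived: no assignment then satisfies all the clues, so #101 ∉ archived.

archived = {#404}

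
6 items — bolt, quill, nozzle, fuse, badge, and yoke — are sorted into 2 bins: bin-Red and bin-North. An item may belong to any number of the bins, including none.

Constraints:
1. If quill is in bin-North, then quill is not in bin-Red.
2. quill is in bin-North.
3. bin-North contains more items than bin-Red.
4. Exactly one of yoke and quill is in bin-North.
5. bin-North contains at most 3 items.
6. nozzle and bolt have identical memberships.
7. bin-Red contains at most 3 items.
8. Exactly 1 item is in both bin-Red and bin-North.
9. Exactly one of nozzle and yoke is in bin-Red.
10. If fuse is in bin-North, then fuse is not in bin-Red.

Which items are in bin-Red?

bin-Red = {badge, yoke}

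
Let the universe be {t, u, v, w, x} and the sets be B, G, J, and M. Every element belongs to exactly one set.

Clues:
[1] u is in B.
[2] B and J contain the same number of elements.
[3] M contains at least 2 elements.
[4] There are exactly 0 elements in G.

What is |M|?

From (1): u ∈ B.
(4): G already has 0, so the rest are out.
Suppose t ∈ B: no assignment then satisfies all the clues, so t ∉ B.

3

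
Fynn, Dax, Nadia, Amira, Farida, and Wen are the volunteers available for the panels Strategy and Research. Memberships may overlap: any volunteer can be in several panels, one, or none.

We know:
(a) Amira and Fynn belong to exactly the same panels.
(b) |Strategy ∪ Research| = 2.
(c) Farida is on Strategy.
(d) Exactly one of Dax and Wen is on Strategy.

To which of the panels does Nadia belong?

Nadia: none

From (c): Farida ∈ Strategy.
Suppose Nadia ∈ Strategy: no assignment then satisfies all the clues, so Nadia ∉ Strategy.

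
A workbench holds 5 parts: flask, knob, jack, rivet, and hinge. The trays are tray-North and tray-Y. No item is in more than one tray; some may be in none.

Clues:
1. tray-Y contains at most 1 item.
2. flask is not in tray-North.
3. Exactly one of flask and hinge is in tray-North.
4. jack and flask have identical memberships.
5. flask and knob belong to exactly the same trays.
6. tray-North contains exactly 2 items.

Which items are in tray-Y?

tray-Y = {}

From (2): flask ∉ tray-North.
(3) (exactly one): hinge ∈ tray-North.
(4): jack matches flask: jack ∉ tray-North.
(5): knob matches flask: knob ∉ tray-North.
(6): only 2 candidates remain for tray-North, so all are in.
Suppose flask ∈ tray-Y: no assignment then satisfies all the clues, so flask ∉ tray-Y.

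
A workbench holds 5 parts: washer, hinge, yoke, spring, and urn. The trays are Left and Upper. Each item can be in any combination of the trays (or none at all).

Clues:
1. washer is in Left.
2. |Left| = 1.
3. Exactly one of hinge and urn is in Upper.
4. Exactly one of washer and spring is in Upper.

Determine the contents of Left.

Left = {washer}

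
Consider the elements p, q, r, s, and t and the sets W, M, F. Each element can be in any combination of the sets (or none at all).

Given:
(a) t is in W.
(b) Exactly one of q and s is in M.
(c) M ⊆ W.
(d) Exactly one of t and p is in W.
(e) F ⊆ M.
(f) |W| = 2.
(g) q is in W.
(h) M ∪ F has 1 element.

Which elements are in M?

From (a): t ∈ W.
From (g): q ∈ W.
(d) (exactly one): p ∉ W.
(f): W already has 2, so the rest are out.
(c) contrapositive: p ∉ M.
(c) contrapositive: r ∉ M.
(c) contrapositive: s ∉ M.
(e) contrapositive: p ∉ F.
(e) contrapositive: r ∉ F.
(e) contrapositive: s ∉ F.
(b) (exactly one): q ∈ M.
Suppose t ∈ M: no assignment then satisfies all the clues, so t ∉ M.

M = {q}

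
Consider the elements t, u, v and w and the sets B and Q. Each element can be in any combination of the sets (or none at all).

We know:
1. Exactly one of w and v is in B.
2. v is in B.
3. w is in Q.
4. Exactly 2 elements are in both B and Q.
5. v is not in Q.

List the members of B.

B = {t, u, v}

From (2): v ∈ B.
From (3): w ∈ Q.
From (5): v ∉ Q.
(1) (exactly one): w ∉ B.
Suppose t ∉ B: no assignment then satisfies all the clues, so t ∈ B.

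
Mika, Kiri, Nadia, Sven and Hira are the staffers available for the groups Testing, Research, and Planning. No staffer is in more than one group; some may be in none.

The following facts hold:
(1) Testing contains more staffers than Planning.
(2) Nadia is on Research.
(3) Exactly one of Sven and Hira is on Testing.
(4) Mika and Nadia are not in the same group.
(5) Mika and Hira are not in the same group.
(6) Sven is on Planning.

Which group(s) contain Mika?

From (2): Nadia ∈ Research.
From (6): Sven ∈ Planning.
(3) (exactly one): Hira ∈ Testing.
(4): Mika ∉ Research.
(5): Mika ∉ Testing.
Suppose Mika ∈ Planning: no assignment then satisfies all the clues, so Mika ∉ Planning.

Mika: none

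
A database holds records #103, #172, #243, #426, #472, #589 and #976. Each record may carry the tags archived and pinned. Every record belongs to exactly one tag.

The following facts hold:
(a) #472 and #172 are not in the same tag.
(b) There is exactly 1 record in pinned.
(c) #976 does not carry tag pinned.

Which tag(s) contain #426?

From (c): #976 ∉ pinned.
Only one tag left: #976 ∈ archived.
Suppose #426 ∉ archived: no assignment then satisfies all the clues, so #426 ∈ archived.

#426: archived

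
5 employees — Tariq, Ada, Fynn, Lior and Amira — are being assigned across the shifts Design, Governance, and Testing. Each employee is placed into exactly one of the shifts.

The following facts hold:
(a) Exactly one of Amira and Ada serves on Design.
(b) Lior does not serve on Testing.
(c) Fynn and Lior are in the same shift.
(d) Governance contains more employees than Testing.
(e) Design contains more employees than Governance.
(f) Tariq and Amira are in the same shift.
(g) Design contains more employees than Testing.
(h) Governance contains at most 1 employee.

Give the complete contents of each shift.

Design = {Amira, Fynn, Lior, Tariq}; Governance = {Ada}; Testing = {}

From (b): Lior ∉ Testing.
(c): Fynn matches Lior: Fynn ∉ Testing.
Suppose Tariq ∉ Design: no assignment then satisfies all the clues, so Tariq ∈ Design.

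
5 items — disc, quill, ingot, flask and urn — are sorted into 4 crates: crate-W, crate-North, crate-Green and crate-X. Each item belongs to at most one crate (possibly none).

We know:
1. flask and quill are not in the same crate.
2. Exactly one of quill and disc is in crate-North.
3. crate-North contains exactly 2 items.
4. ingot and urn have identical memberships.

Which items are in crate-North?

crate-North = {disc, flask}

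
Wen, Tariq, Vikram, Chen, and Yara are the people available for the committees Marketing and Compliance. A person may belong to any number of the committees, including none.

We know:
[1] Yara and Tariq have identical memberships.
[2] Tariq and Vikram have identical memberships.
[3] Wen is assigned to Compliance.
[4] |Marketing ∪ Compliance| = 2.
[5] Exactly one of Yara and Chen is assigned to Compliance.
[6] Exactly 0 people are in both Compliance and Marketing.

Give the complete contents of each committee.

Marketing = {}; Compliance = {Chen, Wen}

From (3): Wen ∈ Compliance.
Suppose Wen ∈ Marketing: no assignment then satisfies all the clues, so Wen ∉ Marketing.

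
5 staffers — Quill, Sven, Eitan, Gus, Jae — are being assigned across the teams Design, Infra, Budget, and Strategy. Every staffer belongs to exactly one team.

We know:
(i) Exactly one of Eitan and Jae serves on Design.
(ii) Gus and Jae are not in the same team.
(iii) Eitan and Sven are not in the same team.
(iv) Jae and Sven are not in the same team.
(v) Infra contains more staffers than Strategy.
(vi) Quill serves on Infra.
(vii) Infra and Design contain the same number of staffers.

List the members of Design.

Design = {Eitan, Gus}

From (vi): Quill ∈ Infra.
Suppose Sven ∈ Design: no assignment then satisfies all the clues, so Sven ∉ Design.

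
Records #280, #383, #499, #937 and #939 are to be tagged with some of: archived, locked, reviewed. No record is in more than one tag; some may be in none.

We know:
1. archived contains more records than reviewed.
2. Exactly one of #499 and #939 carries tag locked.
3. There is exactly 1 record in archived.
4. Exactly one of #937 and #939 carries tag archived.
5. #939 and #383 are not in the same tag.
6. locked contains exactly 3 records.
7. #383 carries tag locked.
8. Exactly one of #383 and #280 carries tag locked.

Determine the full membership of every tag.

From (7): #383 ∈ locked.
(5): #939 ∉ locked.
(8) (exactly one): #280 ∉ locked.
(2) (exactly one): #499 ∈ locked.
(6): only 3 candidates remain for locked, so all are in.
(4) (exactly one): #939 ∈ archived.
(3): archived already has 1, so the rest are out.
Suppose #280 ∈ reviewed: no assignment then satisfies all the clues, so #280 ∉ reviewed.

archived = {#939}; locked = {#383, #499, #937}; reviewed = {}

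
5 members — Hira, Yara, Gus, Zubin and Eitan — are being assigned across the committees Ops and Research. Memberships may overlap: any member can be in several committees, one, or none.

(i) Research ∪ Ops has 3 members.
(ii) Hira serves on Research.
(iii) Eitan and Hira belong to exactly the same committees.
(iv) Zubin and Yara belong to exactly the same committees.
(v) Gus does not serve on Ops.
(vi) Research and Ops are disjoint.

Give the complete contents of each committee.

Ops = {}; Research = {Eitan, Gus, Hira}

From (ii): Hira ∈ Research.
From (v): Gus ∉ Ops.
(iii): Eitan matches Hira: Eitan ∈ Research.
(vi) (disjoint): Hira ∉ Ops.
(vi) (disjoint): Eitan ∉ Ops.
Suppose Yara ∈ Ops: no assignment then satisfies all the clues, so Yara ∉ Ops.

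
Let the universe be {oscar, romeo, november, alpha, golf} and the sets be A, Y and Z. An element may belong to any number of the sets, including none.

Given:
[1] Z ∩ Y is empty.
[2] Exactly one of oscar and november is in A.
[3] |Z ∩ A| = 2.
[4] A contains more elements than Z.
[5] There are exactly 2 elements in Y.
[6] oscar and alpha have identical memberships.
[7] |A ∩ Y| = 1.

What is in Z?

Z = {alpha, oscar}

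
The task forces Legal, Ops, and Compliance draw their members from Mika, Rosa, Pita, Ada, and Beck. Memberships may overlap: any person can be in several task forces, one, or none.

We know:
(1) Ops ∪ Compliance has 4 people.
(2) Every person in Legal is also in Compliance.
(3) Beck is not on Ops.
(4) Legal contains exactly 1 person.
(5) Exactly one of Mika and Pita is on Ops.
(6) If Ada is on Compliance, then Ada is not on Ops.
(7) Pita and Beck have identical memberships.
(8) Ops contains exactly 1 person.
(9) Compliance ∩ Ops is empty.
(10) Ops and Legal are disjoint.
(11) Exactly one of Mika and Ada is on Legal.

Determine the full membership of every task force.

From (3): Beck ∉ Ops.
(7): Pita matches Beck: Pita ∉ Ops.
(5) (exactly one): Mika ∈ Ops.
(8): Ops already has 1, so the rest are out.
(9) (disjoint): Mika ∉ Compliance.
(10) (disjoint): Mika ∉ Legal.
(11) (exactly one): Ada ∈ Legal.
(2) with Ada ∈ Legal: Ada ∈ Compliance.
(4): Legal already has 1, so the rest are out.
Suppose Rosa ∈ Compliance: no assignment then satisfies all the clues, so Rosa ∉ Compliance.

Legal = {Ada}; Ops = {Mika}; Compliance = {Ada, Beck, Pita}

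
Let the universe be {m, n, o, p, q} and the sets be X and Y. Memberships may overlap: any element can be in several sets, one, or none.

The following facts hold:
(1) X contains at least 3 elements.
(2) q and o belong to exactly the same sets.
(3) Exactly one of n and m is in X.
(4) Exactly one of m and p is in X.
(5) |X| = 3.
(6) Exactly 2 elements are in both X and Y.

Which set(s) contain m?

m: X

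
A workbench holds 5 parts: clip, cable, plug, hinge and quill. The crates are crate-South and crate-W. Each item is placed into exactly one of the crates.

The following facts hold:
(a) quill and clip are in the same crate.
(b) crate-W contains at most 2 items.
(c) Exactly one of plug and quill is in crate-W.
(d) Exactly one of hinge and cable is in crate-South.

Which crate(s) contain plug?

plug: crate-W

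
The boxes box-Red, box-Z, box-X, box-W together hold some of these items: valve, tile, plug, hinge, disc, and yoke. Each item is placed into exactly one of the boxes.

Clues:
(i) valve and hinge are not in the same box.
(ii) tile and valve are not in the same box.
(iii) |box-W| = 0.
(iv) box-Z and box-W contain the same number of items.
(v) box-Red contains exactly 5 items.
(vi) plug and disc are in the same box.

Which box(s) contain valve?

valve: box-X

(iii): box-W already has 0, so the rest are out.
Suppose valve ∈ box-Red: no assignment then satisfies all the clues, so valve ∉ box-Red.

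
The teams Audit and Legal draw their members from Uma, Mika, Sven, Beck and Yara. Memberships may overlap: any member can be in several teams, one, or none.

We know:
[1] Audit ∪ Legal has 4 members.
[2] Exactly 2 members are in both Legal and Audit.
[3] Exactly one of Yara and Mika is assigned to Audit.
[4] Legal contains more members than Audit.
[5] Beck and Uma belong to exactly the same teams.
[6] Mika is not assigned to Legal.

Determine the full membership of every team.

Audit = {Sven, Yara}; Legal = {Beck, Sven, Uma, Yara}

From (6): Mika ∉ Legal.
Suppose Uma ∈ Audit: no assignment then satisfies all the clues, so Uma ∉ Audit.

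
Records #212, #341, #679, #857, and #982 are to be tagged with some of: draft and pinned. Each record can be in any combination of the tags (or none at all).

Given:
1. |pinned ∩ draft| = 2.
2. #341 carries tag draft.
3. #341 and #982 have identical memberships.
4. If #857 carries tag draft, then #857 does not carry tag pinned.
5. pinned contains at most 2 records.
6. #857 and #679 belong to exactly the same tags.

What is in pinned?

pinned = {#341, #982}

From (2): #341 ∈ draft.
(3): #982 matches #341: #982 ∈ draft.
Suppose #212 ∈ pinned: no assignment then satisfies all the clues, so #212 ∉ pinned.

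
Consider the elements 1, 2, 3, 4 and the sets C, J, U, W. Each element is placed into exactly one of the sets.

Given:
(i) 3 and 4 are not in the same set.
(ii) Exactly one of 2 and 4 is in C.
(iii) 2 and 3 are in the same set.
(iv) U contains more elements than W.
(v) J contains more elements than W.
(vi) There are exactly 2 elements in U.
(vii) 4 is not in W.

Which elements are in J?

J = {1}

From (vii): 4 ∉ W.
Suppose 1 ∉ J: no assignment then satisfies all the clues, so 1 ∈ J.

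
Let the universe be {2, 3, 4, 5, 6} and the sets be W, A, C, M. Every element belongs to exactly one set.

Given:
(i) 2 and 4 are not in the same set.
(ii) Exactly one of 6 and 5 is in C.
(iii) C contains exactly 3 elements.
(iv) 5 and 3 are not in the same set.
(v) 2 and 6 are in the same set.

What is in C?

C = {2, 3, 6}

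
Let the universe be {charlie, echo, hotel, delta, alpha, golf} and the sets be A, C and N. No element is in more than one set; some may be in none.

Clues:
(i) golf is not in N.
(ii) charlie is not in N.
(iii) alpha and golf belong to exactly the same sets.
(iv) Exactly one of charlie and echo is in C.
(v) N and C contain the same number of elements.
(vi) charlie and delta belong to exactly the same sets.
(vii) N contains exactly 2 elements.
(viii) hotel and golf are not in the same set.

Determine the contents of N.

N = {echo, hotel}

From (i): golf ∉ N.
From (ii): charlie ∉ N.
(iii): alpha matches golf: alpha ∉ N.
(vi): delta matches charlie: delta ∉ N.
(vii): only 2 candidates remain for N, so all are in.
(iv) (exactly one): charlie ∈ C.
(vi): delta matches charlie: delta ∉ A.
(vi): delta matches charlie: delta ∈ C.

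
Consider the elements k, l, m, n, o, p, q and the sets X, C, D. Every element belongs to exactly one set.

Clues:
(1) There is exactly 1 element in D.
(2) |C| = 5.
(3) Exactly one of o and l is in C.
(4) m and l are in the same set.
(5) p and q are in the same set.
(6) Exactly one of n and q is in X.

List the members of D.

D = {o}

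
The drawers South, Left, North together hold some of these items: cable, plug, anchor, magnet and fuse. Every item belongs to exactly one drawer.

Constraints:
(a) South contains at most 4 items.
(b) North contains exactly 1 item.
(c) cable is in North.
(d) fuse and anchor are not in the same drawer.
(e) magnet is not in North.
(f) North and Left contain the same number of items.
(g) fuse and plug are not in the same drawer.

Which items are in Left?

Left = {fuse}

From (c): cable ∈ North.
From (e): magnet ∉ North.
(b): North already has 1, so the rest are out.
Suppose plug ∈ Left: no assignment then satisfies all the clues, so plug ∉ Left.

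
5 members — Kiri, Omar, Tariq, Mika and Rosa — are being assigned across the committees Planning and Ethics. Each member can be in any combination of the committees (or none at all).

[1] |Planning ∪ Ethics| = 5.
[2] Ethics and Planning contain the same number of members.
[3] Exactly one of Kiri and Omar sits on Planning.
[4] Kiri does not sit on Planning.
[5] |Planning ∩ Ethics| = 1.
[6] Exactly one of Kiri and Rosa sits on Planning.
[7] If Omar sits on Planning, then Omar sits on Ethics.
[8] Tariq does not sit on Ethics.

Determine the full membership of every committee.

Planning = {Omar, Rosa, Tariq}; Ethics = {Kiri, Mika, Omar}

From (4): Kiri ∉ Planning.
From (8): Tariq ∉ Ethics.
(3) (exactly one): Omar ∈ Planning.
(6) (exactly one): Rosa ∈ Planning.
(7): Omar ∈ Ethics.
Suppose Kiri ∉ Ethics: no assignment then satisfies all the clues, so Kiri ∈ Ethics.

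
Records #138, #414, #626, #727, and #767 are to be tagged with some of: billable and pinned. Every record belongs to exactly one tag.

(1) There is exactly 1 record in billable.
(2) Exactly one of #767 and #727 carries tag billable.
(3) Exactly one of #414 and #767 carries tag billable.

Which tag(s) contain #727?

#727: pinned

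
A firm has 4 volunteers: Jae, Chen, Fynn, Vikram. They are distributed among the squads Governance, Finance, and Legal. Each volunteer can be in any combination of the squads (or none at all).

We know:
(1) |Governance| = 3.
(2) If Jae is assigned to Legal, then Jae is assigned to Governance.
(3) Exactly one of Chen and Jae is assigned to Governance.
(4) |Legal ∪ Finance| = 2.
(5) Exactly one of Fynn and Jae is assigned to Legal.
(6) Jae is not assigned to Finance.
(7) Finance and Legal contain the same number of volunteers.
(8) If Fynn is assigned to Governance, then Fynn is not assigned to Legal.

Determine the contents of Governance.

Governance = {Fynn, Jae, Vikram}

From (6): Jae ∉ Finance.
Suppose Jae ∉ Governance: no assignment then satisfies all the clues, so Jae ∈ Governance.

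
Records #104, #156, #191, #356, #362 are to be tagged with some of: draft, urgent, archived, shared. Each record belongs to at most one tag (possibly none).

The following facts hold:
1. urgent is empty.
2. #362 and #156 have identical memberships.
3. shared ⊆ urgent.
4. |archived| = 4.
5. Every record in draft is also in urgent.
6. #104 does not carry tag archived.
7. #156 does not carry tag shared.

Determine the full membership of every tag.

draft = {}; urgent = {}; archived = {#156, #191, #356, #362}; shared = {}

From (6): #104 ∉ archived.
From (7): #156 ∉ shared.
(1): urgent already has 0, so the rest are out.
(2): #362 matches #156: #362 ∉ shared.
(3) contrapositive: #104 ∉ shared.
(3) contrapositive: #191 ∉ shared.
(3) contrapositive: #356 ∉ shared.
(4): only 4 candidates remain for archived, so all are in.
(5) contrapositive: #104 ∉ draft.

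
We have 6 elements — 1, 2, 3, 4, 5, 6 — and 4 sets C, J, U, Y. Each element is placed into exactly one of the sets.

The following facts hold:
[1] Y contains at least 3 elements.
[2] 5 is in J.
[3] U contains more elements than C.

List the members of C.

C = {}

From (2): 5 ∈ J.
Suppose 1 ∈ C: no assignment then satisfies all the clues, so 1 ∉ C.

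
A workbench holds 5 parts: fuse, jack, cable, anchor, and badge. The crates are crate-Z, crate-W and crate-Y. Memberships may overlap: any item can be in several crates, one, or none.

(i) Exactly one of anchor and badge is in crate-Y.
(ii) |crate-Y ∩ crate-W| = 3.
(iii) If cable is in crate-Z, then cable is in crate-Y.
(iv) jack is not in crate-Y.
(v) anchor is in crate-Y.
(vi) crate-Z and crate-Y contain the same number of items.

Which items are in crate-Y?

crate-Y = {anchor, cable, fuse}

From (iv): jack ∉ crate-Y.
From (v): anchor ∈ crate-Y.
(i) (exactly one): badge ∉ crate-Y.
Suppose fuse ∉ crate-Y: no assignment then satisfies all the clues, so fuse ∈ crate-Y.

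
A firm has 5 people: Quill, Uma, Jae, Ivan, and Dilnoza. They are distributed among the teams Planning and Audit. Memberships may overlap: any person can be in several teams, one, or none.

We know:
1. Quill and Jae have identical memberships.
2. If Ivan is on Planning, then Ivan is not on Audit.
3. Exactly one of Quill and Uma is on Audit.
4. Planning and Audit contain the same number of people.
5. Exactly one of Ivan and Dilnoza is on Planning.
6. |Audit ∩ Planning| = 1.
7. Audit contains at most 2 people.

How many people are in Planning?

2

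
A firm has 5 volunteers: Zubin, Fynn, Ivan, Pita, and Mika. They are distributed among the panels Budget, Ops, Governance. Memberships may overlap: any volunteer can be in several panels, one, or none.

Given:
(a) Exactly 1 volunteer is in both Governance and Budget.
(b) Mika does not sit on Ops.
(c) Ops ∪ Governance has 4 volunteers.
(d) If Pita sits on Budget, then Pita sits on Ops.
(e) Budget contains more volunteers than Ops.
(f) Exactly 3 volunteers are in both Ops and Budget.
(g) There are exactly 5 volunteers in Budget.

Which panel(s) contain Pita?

Pita: Budget, Ops

From (b): Mika ∉ Ops.
(g): only 5 candidates remain for Budget, so all are in.
(d): Pita ∈ Ops.
Suppose Pita ∈ Governance: no assignment then satisfies all the clues, so Pita ∉ Governance.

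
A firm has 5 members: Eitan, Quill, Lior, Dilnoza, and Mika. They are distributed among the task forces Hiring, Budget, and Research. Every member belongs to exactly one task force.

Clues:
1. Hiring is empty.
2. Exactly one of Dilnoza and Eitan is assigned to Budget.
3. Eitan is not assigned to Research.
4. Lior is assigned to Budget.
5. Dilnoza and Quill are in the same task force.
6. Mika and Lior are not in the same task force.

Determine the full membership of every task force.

From (3): Eitan ∉ Research.
From (4): Lior ∈ Budget.
(1): Hiring already has 0, so the rest are out.
(6): Mika ∉ Budget.
Only one task force left: Eitan ∈ Budget.
Only one task force left: Mika ∈ Research.
(2) (exactly one): Dilnoza ∉ Budget.
(5): Quill matches Dilnoza: Quill ∉ Budget.
Only one task force left: Quill ∈ Research.
Only one task force left: Dilnoza ∈ Research.

Hiring = {}; Budget = {Eitan, Lior}; Research = {Dilnoza, Mika, Quill}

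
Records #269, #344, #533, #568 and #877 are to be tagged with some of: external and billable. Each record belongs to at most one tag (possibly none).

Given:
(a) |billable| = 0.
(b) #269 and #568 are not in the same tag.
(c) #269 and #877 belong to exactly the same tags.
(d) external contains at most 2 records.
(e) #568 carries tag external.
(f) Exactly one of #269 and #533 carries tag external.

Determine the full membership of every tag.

external = {#533, #568}; billable = {}

From (e): #568 ∈ external.
(a): billable already has 0, so the rest are out.
(b): #269 ∉ external.
(c): #877 matches #269: #877 ∉ external.
(f) (exactly one): #533 ∈ external.
(d): external already has 2, so the rest are out.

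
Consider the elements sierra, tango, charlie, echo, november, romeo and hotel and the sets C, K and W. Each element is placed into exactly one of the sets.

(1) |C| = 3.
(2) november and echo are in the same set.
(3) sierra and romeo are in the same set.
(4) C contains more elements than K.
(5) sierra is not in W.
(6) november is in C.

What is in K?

K = {romeo, sierra}

From (5): sierra ∉ W.
From (6): november ∈ C.
(2): echo matches november: echo ∈ C.
(3): romeo matches sierra: romeo ∉ W.
Suppose sierra ∉ K: no assignment then satisfies all the clues, so sierra ∈ K.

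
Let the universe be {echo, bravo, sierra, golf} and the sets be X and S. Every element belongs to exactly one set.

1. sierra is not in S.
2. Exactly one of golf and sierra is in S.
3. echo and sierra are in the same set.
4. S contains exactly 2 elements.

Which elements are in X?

X = {echo, sierra}

From (1): sierra ∉ S.
(2) (exactly one): golf ∈ S.
(3): echo matches sierra: echo ∉ S.
(4): only 2 candidates remain for S, so all are in.
Only one set left: echo ∈ X.
Only one set left: sierra ∈ X.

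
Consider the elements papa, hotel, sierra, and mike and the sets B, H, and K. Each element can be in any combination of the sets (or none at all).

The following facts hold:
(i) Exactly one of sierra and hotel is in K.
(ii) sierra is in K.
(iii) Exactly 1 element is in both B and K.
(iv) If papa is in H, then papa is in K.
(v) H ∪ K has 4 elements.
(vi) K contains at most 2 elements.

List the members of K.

K = {papa, sierra}

From (ii): sierra ∈ K.
(i) (exactly one): hotel ∉ K.
Suppose papa ∉ K: no assignment then satisfies all the clues, so papa ∈ K.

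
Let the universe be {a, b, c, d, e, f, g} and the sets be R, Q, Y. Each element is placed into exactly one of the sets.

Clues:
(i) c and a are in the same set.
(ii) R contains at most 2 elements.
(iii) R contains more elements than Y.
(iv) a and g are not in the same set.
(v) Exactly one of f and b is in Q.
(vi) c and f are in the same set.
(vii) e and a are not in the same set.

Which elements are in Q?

Q = {a, c, d, f}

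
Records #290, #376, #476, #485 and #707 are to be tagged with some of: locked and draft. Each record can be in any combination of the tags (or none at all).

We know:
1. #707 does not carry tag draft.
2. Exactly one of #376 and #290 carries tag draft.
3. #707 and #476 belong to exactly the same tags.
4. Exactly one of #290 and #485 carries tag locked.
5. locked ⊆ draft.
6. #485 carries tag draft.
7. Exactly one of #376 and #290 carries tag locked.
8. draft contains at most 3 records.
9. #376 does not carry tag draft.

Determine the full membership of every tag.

locked = {#290}; draft = {#290, #485}

From (1): #707 ∉ draft.
From (6): #485 ∈ draft.
From (9): #376 ∉ draft.
(2) (exactly one): #290 ∈ draft.
(3): #476 matches #707: #476 ∉ draft.
(5) contrapositive: #376 ∉ locked.
(5) contrapositive: #476 ∉ locked.
(5) contrapositive: #707 ∉ locked.
(7) (exactly one): #290 ∈ locked.
(4) (exactly one): #485 ∉ locked.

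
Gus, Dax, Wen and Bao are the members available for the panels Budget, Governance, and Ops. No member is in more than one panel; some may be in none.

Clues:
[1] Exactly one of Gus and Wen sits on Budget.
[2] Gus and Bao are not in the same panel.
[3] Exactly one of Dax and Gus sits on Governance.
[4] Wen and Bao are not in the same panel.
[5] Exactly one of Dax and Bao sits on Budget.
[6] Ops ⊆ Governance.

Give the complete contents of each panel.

Budget = {Dax, Wen}; Governance = {Gus}; Ops = {}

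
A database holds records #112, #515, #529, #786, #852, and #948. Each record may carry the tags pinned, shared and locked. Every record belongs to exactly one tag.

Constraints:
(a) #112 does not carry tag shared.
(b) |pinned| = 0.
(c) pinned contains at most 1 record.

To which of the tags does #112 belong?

From (a): #112 ∉ shared.
(b): pinned already has 0, so the rest are out.
Only one tag left: #112 ∈ locked.

#112: locked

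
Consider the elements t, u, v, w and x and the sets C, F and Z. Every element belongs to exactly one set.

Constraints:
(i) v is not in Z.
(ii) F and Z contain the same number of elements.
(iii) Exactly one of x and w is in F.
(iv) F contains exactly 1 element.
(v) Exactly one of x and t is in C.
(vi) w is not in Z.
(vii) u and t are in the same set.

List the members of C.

C = {t, u, v}

From (i): v ∉ Z.
From (vi): w ∉ Z.
Suppose t ∉ C: no assignment then satisfies all the clues, so t ∈ C.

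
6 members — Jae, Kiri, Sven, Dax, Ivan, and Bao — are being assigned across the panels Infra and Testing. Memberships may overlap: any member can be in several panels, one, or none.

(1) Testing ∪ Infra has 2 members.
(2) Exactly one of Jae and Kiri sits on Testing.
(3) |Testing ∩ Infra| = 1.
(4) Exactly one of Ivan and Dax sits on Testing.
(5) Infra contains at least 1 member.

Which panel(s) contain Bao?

Bao: none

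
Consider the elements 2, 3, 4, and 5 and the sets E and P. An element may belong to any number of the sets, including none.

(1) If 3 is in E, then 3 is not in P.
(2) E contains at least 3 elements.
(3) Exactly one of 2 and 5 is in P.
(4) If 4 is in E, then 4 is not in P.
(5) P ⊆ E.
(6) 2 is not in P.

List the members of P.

P = {5}

From (6): 2 ∉ P.
(3) (exactly one): 5 ∈ P.
(5) with 5 ∈ P: 5 ∈ E.
Suppose 3 ∈ P: no assignment then satisfies all the clues, so 3 ∉ P.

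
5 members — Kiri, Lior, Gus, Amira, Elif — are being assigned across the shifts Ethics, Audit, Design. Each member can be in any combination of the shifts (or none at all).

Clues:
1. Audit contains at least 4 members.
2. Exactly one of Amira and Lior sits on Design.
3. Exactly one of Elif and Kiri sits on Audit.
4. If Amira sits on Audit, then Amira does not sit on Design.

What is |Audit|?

4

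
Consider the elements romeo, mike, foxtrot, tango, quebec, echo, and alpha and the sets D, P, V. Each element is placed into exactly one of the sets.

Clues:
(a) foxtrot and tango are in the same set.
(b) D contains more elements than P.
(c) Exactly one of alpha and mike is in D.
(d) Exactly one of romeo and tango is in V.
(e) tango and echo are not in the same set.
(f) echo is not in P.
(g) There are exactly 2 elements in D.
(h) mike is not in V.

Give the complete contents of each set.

D = {echo, mike}; P = {romeo}; V = {alpha, foxtrot, quebec, tango}

From (f): echo ∉ P.
From (h): mike ∉ V.
Suppose romeo ∈ D: no assignment then satisfies all the clues, so romeo ∉ D.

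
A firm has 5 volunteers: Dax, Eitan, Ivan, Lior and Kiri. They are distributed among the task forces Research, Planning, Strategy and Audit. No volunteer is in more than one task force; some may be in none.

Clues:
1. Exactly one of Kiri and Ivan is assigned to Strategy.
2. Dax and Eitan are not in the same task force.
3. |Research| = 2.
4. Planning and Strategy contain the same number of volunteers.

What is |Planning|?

1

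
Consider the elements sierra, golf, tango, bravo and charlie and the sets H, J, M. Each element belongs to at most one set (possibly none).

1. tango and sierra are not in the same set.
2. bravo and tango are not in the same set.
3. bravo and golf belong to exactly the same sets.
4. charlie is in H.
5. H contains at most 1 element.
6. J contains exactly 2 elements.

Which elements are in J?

From (4): charlie ∈ H.
(5): H already has 1, so the rest are out.
Suppose sierra ∈ J: no assignment then satisfies all the clues, so sierra ∉ J.

J = {bravo, golf}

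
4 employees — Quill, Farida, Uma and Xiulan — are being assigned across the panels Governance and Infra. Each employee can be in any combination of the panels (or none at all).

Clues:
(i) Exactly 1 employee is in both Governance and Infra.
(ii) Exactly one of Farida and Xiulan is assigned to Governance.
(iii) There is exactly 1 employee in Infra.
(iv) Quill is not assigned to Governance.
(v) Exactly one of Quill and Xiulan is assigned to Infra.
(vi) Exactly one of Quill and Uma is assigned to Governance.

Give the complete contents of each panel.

Governance = {Uma, Xiulan}; Infra = {Xiulan}

From (iv): Quill ∉ Governance.
(vi) (exactly one): Uma ∈ Governance.
Suppose Quill ∈ Infra: no assignment then satisfies all the clues, so Quill ∉ Infra.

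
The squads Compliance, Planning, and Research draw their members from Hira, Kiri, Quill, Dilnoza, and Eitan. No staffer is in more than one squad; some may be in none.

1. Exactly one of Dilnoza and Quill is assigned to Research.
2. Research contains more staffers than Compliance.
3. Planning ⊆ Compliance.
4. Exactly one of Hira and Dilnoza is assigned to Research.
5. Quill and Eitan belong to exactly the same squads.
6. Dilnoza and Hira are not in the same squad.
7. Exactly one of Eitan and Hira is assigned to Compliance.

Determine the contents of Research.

Research = {Dilnoza, Kiri}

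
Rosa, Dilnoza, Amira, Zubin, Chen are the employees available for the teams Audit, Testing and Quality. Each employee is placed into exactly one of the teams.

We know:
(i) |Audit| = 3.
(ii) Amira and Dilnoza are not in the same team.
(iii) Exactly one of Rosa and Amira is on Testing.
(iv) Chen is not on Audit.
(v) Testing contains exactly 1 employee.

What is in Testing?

Testing = {Amira}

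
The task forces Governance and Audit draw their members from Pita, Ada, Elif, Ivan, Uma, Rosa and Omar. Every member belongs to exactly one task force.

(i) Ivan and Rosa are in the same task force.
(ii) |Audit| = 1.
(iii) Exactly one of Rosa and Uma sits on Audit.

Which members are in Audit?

Audit = {Uma}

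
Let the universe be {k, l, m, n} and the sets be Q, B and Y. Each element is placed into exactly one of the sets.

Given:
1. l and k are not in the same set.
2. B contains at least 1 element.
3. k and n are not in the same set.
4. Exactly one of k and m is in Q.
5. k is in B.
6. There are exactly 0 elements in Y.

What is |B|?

1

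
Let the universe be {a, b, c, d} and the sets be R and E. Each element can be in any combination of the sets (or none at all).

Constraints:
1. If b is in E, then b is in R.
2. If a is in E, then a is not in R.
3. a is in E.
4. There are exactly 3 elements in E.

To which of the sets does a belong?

a: E

From (3): a ∈ E.
(2): a ∉ R.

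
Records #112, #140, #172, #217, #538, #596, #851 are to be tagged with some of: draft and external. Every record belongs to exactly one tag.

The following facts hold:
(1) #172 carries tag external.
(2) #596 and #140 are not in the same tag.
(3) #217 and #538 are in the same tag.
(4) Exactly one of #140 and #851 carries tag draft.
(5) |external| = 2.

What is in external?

external = {#140, #172}

From (1): #172 ∈ external.
Suppose #112 ∈ external: no assignment then satisfies all the clues, so #112 ∉ external.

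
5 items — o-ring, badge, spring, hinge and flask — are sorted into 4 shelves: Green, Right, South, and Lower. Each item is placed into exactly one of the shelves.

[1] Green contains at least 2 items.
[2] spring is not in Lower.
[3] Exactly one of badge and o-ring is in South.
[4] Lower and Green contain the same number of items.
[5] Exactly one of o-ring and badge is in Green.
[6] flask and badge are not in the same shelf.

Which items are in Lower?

Lower = {flask, hinge}

From (2): spring ∉ Lower.
Suppose o-ring ∈ Lower: no assignment then satisfies all the clues, so o-ring ∉ Lower.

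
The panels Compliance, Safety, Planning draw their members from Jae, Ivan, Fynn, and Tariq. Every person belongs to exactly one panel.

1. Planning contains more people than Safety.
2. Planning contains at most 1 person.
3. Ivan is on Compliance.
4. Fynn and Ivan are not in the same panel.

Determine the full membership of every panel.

Compliance = {Ivan, Jae, Tariq}; Safety = {}; Planning = {Fynn}

From (3): Ivan ∈ Compliance.
(4): Fynn ∉ Compliance.
Suppose Jae ∉ Compliance: no assignment then satisfies all the clues, so Jae ∈ Compliance.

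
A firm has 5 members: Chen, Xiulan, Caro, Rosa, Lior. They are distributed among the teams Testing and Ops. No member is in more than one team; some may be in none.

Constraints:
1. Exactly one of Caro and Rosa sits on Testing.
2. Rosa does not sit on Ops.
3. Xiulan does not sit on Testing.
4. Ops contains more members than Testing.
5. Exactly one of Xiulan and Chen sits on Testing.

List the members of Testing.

Testing = {Chen, Rosa}

From (2): Rosa ∉ Ops.
From (3): Xiulan ∉ Testing.
(5) (exactly one): Chen ∈ Testing.
Suppose Caro ∈ Testing: no assignment then satisfies all the clues, so Caro ∉ Testing.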